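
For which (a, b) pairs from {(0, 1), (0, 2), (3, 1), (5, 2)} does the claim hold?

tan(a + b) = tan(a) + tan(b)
Testing each pair:
(0, 1): LHS = tan(1) ≈ 1.557, RHS = tan(1) ≈ 1.557 → holds
(0, 2): LHS = tan(2) ≈ -2.185, RHS = tan(2) ≈ -2.185 → holds
(3, 1): LHS = tan(4) ≈ 1.158, RHS = tan(3) + tan(1) ≈ 1.415 → fails
(5, 2): LHS = tan(7) ≈ 0.8714, RHS = tan(5) + tan(2) ≈ -5.566 → fails

2 of 4 pairs satisfy the claim.

Answer: (0, 1), (0, 2)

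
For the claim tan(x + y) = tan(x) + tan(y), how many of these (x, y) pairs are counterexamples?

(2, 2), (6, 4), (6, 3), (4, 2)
4

Testing each pair:
(2, 2): LHS = tan(4) ≈ 1.158, RHS = 2·tan(2) ≈ -4.37 → counterexample
(6, 4): LHS = tan(10) ≈ 0.6484, RHS = tan(6) + tan(4) ≈ 0.8668 → counterexample
(6, 3): LHS = tan(9) ≈ -0.4523, RHS = tan(6) + tan(3) ≈ -0.4336 → counterexample
(4, 2): LHS = tan(6) ≈ -0.291, RHS = tan(2) + tan(4) ≈ -1.027 → counterexample

That makes 4 counterexamples.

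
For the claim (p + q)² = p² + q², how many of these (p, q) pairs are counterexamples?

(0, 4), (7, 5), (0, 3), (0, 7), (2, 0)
1

Testing each pair:
(0, 4): LHS = 16, RHS = 16 → satisfies claim
(7, 5): LHS = 144, RHS = 74 → counterexample
(0, 3): LHS = 9, RHS = 9 → satisfies claim
(0, 7): LHS = 49, RHS = 49 → satisfies claim
(2, 0): LHS = 4, RHS = 4 → satisfies claim

That makes 1 counterexample.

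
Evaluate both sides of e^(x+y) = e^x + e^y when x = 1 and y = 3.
LHS = e^(1+3) = e^4 ≈ 54.6
RHS = e^1 + e^3 = e + e^3 ≈ 22.8

LHS ≠ RHS (they differ by about 31.79), so the equation does not hold here.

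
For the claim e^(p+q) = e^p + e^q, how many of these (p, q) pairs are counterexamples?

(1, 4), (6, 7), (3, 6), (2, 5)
Testing each pair:
(1, 4): LHS = e^5 ≈ 148.4, RHS = e + e^4 ≈ 57.32 → counterexample
(6, 7): LHS = e^13 ≈ 442413.4, RHS = e^6 + e^7 ≈ 1500 → counterexample
(3, 6): LHS = e^9 ≈ 8103, RHS = e^3 + e^6 ≈ 423.5 → counterexample
(2, 5): LHS = e^7 ≈ 1097, RHS = e^2 + e^5 ≈ 155.8 → counterexample

That makes 4 counterexamples.

Answer: 4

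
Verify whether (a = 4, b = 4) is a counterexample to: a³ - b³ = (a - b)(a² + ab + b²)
Substituting a = 4, b = 4:
LHS = 4³ - 4³ = 0
RHS = (4 - 4)(4² + 4·4 + 4²) = 0

The sides agree, so this pair does not disprove the claim.

Answer: No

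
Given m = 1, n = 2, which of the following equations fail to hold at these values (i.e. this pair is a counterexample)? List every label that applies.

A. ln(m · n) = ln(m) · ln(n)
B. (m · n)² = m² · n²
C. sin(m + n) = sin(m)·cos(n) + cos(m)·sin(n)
A

Evaluating each claim at the given values:
A. LHS = ln(2) ≈ 0.6931, RHS = 0 → fails here (LHS ≠ RHS)
B. LHS = 4, RHS = 4 → holds here (LHS = RHS)
C. LHS = sin(3) ≈ 0.1411, RHS = sin(1)·cos(2) + sin(2)·cos(1) ≈ 0.1411 → holds here (LHS = RHS)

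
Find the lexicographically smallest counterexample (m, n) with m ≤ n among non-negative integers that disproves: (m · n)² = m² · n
At (0, 6): both sides equal 0, so it holds there.
At (0, 7): both sides equal 0, so it holds there.

Substituting (1, 2) into the claim:
LHS = (1 · 2)² = 4
RHS = 1² · 2 = 2

Since LHS ≠ RHS, this pair disproves the claim, and no lexicographically smaller pair (m ≤ n, non-negative integers) does.

For instance (5, 7) is also a counterexample (LHS = 1225, RHS = 175), but it's lexicographically larger.

Answer: (m, n) = (1, 2)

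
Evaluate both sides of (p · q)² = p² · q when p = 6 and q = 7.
LHS = (6 · 7)² = 1764
RHS = 6² · 7 = 252

LHS ≠ RHS, so the equation does not hold here.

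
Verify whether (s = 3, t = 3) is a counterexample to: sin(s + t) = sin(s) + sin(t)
Yes

Substituting s = 3, t = 3:
LHS = sin(3 + 3) = sin(6) ≈ -0.2794
RHS = sin(3) + sin(3) = 2·sin(3) ≈ 0.2822

Since LHS ≠ RHS, this pair disproves the claim.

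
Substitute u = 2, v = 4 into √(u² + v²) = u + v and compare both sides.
LHS = √(2² + 4²) = 2·√(5) ≈ 4.472
RHS = 2 + 4 = 6

LHS ≠ RHS (they differ by about 1.528), so the equation does not hold here.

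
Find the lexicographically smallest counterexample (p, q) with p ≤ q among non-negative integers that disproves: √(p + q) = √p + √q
(p, q) = (1, 1)

Substituting (1, 1) into the claim:
LHS = √(1 + 1) = √(2) ≈ 1.414
RHS = √1 + √1 = 2

Since LHS ≠ RHS, this pair disproves the claim, and no lexicographically smaller pair (p ≤ q, non-negative integers) does.

For instance (3, 4) is also a counterexample (LHS = √(7) ≈ 2.646, RHS = √(3) + 2 ≈ 3.732), but it's lexicographically larger.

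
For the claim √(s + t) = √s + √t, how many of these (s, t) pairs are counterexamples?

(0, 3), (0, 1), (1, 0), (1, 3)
Testing each pair:
(0, 3): LHS = √(3) ≈ 1.732, RHS = √(3) ≈ 1.732 → satisfies claim
(0, 1): LHS = 1, RHS = 1 → satisfies claim
(1, 0): LHS = 1, RHS = 1 → satisfies claim
(1, 3): LHS = 2, RHS = 1 + √(3) ≈ 2.732 → counterexample

That makes 1 counterexample.

Answer: 1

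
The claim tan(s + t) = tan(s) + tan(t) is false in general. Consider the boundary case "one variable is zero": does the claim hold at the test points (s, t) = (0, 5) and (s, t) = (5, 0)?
Yes, holds at both test points

At (0, 5): LHS = tan(5) ≈ -3.381, RHS = tan(5) ≈ -3.381 → equal
At (5, 0): LHS = tan(5) ≈ -3.381, RHS = tan(5) ≈ -3.381 → equal

So the claim does hold at both of these boundary points, even though it is not an identity.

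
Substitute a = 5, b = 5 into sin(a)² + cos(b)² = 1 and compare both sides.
LHS = sin(5)² + cos(5)² = 1
RHS = 1

LHS = RHS: the two sides agree.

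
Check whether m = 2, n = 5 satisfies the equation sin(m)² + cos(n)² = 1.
Substituting m = 2, n = 5:

LHS = sin(2)² + cos(5)² ≈ 0.9073
RHS = 1

LHS ≠ RHS, so the equation does not hold at this point.

Answer: Fails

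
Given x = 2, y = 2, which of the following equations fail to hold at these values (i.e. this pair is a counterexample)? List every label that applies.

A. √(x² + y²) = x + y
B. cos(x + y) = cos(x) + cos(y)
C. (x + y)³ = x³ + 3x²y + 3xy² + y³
A, B

Evaluating each claim at the given values:
A. LHS = 2·√(2) ≈ 2.828, RHS = 4 → fails here (LHS ≠ RHS)
B. LHS = cos(4) ≈ -0.6536, RHS = 2·cos(2) ≈ -0.8323 → fails here (LHS ≠ RHS)
C. LHS = 64, RHS = 64 → holds here (LHS = RHS)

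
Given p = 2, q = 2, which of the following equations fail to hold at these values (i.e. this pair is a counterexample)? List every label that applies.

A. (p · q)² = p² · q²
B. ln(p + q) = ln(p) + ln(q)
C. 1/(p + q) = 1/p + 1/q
Evaluating each claim at the given values:
A. LHS = 16, RHS = 16 → holds here (LHS = RHS)
B. LHS = ln(4) ≈ 1.386, RHS = 2·ln(2) ≈ 1.386 → holds here (LHS = RHS)
C. LHS = 1/4, RHS = 1 → fails here (LHS ≠ RHS)

Answer: C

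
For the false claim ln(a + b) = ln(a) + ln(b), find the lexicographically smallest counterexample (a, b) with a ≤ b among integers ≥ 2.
(a, b) = (2, 3)

Substituting (2, 3) into the claim:
LHS = ln(2 + 3) = ln(5) ≈ 1.609
RHS = ln(2) + ln(3) ≈ 1.792

Since LHS ≠ RHS, this pair disproves the claim, and no lexicographically smaller pair (a ≤ b, integers ≥ 2) does.

For instance (2, 7) is also a counterexample (LHS = ln(9) ≈ 2.197, RHS = ln(2) + ln(7) ≈ 2.639), but it's lexicographically larger.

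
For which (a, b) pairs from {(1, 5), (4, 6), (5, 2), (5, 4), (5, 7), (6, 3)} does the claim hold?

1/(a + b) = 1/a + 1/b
None

Testing each pair:
(1, 5): LHS = 1/6, RHS = 6/5 → fails
(4, 6): LHS = 1/10, RHS = 5/12 → fails
(5, 2): LHS = 1/7, RHS = 7/10 → fails
(5, 4): LHS = 1/9, RHS = 9/20 → fails
(5, 7): LHS = 1/12, RHS = 12/35 → fails
(6, 3): LHS = 1/9, RHS = 1/2 → fails

No pair satisfies the claim.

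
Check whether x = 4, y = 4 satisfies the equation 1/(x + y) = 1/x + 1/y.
Substituting x = 4, y = 4:

LHS = 1/(4 + 4) = 1/8
RHS = 1/4 + 1/4 = 1/2

LHS ≠ RHS, so the equation does not hold at this point.

Answer: Fails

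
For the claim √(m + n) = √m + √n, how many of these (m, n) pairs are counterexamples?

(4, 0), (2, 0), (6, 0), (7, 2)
Testing each pair:
(4, 0): LHS = 2, RHS = 2 → satisfies claim
(2, 0): LHS = √(2) ≈ 1.414, RHS = √(2) ≈ 1.414 → satisfies claim
(6, 0): LHS = √(6) ≈ 2.449, RHS = √(6) ≈ 2.449 → satisfies claim
(7, 2): LHS = 3, RHS = √(2) + √(7) ≈ 4.06 → counterexample

That makes 1 counterexample.

Answer: 1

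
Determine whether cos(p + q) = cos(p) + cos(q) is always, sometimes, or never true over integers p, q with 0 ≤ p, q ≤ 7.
The claim fails for every pair in the range. For instance at (p, q) = (1, 4): LHS = cos(5) ≈ 0.2837, RHS = cos(4) + cos(1) ≈ -0.1133.

Answer: Never true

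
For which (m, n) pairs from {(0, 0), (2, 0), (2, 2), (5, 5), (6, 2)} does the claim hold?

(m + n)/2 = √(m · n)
(0, 0), (2, 2), (5, 5)

Testing each pair:
(0, 0): LHS = 0, RHS = 0 → holds
(2, 0): LHS = 1, RHS = 0 → fails
(2, 2): LHS = 2, RHS = 2 → holds
(5, 5): LHS = 5, RHS = 5 → holds
(6, 2): LHS = 4, RHS = 2·√(3) ≈ 3.464 → fails

3 of 5 pairs satisfy the claim.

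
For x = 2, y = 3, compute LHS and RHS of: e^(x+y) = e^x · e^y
LHS = e^(2+3) = e^5 ≈ 148.4
RHS = e^2 · e^3 = e^5 ≈ 148.4

LHS = RHS: the two sides agree.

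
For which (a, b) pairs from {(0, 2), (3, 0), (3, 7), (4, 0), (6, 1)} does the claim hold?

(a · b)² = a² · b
(0, 2), (3, 0), (4, 0), (6, 1)

Testing each pair:
(0, 2): LHS = 0, RHS = 0 → holds
(3, 0): LHS = 0, RHS = 0 → holds
(3, 7): LHS = 441, RHS = 63 → fails
(4, 0): LHS = 0, RHS = 0 → holds
(6, 1): LHS = 36, RHS = 36 → holds

4 of 5 pairs satisfy the claim.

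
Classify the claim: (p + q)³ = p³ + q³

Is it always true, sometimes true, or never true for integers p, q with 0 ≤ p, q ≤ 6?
It holds at (p, q) = (0, 4) (both sides equal 64), but fails at (p, q) = (5, 1) (LHS = 216, RHS = 126).

Answer: Sometimes true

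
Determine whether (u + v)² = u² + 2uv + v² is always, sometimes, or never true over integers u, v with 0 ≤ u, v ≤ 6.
The identity holds for every pair in the range. For instance at (u, v) = (6, 1): both sides equal 49.

Answer: Always true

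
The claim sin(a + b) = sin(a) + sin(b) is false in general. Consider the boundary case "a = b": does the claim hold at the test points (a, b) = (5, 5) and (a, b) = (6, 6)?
No, fails at both test points

At (5, 5): LHS = sin(10) ≈ -0.544 ≠ RHS = 2·sin(5) ≈ -1.918
At (6, 6): LHS = sin(12) ≈ -0.5366 ≠ RHS = 2·sin(6) ≈ -0.5588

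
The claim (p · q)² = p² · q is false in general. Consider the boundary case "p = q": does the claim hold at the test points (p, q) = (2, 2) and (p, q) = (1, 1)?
At (2, 2): LHS = 16 ≠ RHS = 8
At (1, 1): LHS = 1, RHS = 1 → equal

Answer: Only at (1, 1)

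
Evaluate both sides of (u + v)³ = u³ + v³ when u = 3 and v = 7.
LHS = (3 + 7)³ = 1000
RHS = 3³ + 7³ = 370

LHS ≠ RHS, so the equation does not hold here.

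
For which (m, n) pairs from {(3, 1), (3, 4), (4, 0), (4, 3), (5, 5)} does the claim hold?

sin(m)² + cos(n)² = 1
Testing each pair:
(3, 1): LHS = sin(3)² + cos(1)² ≈ 0.3118, RHS = 1 → fails
(3, 4): LHS = sin(3)² + cos(4)² ≈ 0.4472, RHS = 1 → fails
(4, 0): LHS = sin(4)² + 1 ≈ 1.573, RHS = 1 → fails
(4, 3): LHS = sin(4)² + cos(3)² ≈ 1.553, RHS = 1 → fails
(5, 5): LHS = cos(5)² + sin(5)² = 1, RHS = 1 → holds

1 of 5 pairs satisfies the claim.

Answer: (5, 5)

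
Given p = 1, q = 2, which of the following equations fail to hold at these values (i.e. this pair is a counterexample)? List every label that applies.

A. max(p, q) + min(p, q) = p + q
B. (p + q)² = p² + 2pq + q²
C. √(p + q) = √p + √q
C

Evaluating each claim at the given values:
A. LHS = 3, RHS = 3 → holds here (LHS = RHS)
B. LHS = 9, RHS = 9 → holds here (LHS = RHS)
C. LHS = √(3) ≈ 1.732, RHS = 1 + √(2) ≈ 2.414 → fails here (LHS ≠ RHS)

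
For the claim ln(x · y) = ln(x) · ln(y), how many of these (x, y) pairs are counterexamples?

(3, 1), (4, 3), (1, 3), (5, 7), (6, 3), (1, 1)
5

Testing each pair:
(3, 1): LHS = ln(3) ≈ 1.099, RHS = 0 → counterexample
(4, 3): LHS = ln(12) ≈ 2.485, RHS = ln(3)·ln(4) ≈ 1.523 → counterexample
(1, 3): LHS = ln(3) ≈ 1.099, RHS = 0 → counterexample
(5, 7): LHS = ln(35) ≈ 3.555, RHS = ln(5)·ln(7) ≈ 3.132 → counterexample
(6, 3): LHS = ln(18) ≈ 2.89, RHS = ln(3)·ln(6) ≈ 1.968 → counterexample
(1, 1): LHS = 0, RHS = 0 → satisfies claim

That makes 5 counterexamples.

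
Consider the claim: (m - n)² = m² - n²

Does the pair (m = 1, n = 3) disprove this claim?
Substituting m = 1, n = 3:
LHS = (1 - 3)² = 4
RHS = 1² - 3² = -8

Since LHS ≠ RHS, this pair disproves the claim.

Answer: Yes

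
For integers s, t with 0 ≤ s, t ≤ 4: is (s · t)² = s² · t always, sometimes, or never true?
Sometimes true

It holds at (s, t) = (0, 1) (both sides equal 0), but fails at (s, t) = (4, 3) (LHS = 144, RHS = 48).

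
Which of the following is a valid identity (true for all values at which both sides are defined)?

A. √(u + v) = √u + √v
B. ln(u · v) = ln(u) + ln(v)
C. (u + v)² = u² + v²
A: fails at (3, 3) — LHS = √(6) ≈ 2.449, RHS = 2·√(3) ≈ 3.464.
B: holds — e.g. at (3, 3), both sides equal ln(9) ≈ 2.197.
C: fails at (4, 5) — LHS = 81, RHS = 41.

Answer: B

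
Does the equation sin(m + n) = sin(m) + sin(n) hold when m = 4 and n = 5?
Substituting m = 4, n = 5:

LHS = sin(4 + 5) = sin(9) ≈ 0.4121
RHS = sin(4) + sin(5) ≈ -1.716

LHS ≠ RHS, so the equation does not hold at this point.

Answer: Fails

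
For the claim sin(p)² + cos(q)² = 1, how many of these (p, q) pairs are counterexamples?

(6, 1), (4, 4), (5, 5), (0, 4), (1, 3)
Testing each pair:
(6, 1): LHS = sin(6)² + cos(1)² ≈ 0.37, RHS = 1 → counterexample
(4, 4): LHS = cos(4)² + sin(4)² = 1, RHS = 1 → satisfies claim
(5, 5): LHS = cos(5)² + sin(5)² = 1, RHS = 1 → satisfies claim
(0, 4): LHS = cos(4)² ≈ 0.4272, RHS = 1 → counterexample
(1, 3): LHS = sin(1)² + cos(3)² ≈ 1.688, RHS = 1 → counterexample

That makes 3 counterexamples.

Answer: 3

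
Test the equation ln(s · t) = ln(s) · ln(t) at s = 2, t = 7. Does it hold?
Substituting s = 2, t = 7:

LHS = ln(2 · 7) = ln(14) ≈ 2.639
RHS = ln(2) · ln(7) ≈ 1.349

LHS ≠ RHS, so the equation does not hold at this point.

Answer: Fails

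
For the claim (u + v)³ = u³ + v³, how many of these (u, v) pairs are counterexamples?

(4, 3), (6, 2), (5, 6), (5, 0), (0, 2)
Testing each pair:
(4, 3): LHS = 343, RHS = 91 → counterexample
(6, 2): LHS = 512, RHS = 224 → counterexample
(5, 6): LHS = 1331, RHS = 341 → counterexample
(5, 0): LHS = 125, RHS = 125 → satisfies claim
(0, 2): LHS = 8, RHS = 8 → satisfies claim

That makes 3 counterexamples.

Answer: 3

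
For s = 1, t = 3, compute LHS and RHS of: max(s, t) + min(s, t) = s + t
LHS = max(1, 3) + min(1, 3) = 4
RHS = 1 + 3 = 4

LHS = RHS: the two sides agree.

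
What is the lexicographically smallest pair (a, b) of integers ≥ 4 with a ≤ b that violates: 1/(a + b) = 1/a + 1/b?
Substituting (4, 4) into the claim:
LHS = 1/(4 + 4) = 1/8
RHS = 1/4 + 1/4 = 1/2

Since LHS ≠ RHS, this pair disproves the claim, and no lexicographically smaller pair (a ≤ b, integers ≥ 4) does.

For instance (6, 11) is also a counterexample (LHS = 1/17, RHS = 17/66), but it's lexicographically larger.

Answer: (a, b) = (4, 4)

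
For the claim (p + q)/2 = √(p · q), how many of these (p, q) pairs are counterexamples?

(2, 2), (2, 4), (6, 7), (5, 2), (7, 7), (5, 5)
Testing each pair:
(2, 2): LHS = 2, RHS = 2 → satisfies claim
(2, 4): LHS = 3, RHS = 2·√(2) ≈ 2.828 → counterexample
(6, 7): LHS = 13/2, RHS = √(42) ≈ 6.481 → counterexample
(5, 2): LHS = 7/2, RHS = √(10) ≈ 3.162 → counterexample
(7, 7): LHS = 7, RHS = 7 → satisfies claim
(5, 5): LHS = 5, RHS = 5 → satisfies claim

That makes 3 counterexamples.

Answer: 3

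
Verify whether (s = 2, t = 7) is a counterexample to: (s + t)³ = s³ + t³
Substituting s = 2, t = 7:
LHS = (2 + 7)³ = 729
RHS = 2³ + 7³ = 351

Since LHS ≠ RHS, this pair disproves the claim.

Answer: Yes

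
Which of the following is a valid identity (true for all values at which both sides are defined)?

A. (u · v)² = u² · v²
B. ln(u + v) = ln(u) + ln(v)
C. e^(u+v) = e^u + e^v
A

A: holds — e.g. at (1, 3), both sides equal 9.
B: fails at (2, 4) — LHS = ln(6) ≈ 1.792, RHS = ln(2) + ln(4) ≈ 2.079.
C: fails at (3, 3) — LHS = e^6 ≈ 403.4, RHS = 2·e^3 ≈ 40.17.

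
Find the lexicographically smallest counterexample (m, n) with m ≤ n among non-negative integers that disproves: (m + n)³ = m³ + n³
At (0, 4): both sides equal 64, so it holds there.

Substituting (1, 1) into the claim:
LHS = (1 + 1)³ = 8
RHS = 1³ + 1³ = 2

Since LHS ≠ RHS, this pair disproves the claim, and no lexicographically smaller pair (m ≤ n, non-negative integers) does.

For instance (3, 6) is also a counterexample (LHS = 729, RHS = 243), but it's lexicographically larger.

Answer: (m, n) = (1, 1)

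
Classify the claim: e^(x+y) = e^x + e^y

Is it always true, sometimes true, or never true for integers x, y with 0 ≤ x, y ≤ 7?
Never true

The claim fails for every pair in the range. For instance at (x, y) = (5, 5): LHS = e^10 ≈ 22026.5, RHS = 2·e^5 ≈ 296.8.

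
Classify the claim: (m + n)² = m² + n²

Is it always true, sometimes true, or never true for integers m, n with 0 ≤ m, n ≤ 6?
It holds at (m, n) = (0, 5) (both sides equal 25), but fails at (m, n) = (3, 6) (LHS = 81, RHS = 45).

Answer: Sometimes true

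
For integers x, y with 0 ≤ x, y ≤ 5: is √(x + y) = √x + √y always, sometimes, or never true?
It holds at (x, y) = (5, 0) (both sides equal √(5) ≈ 2.236), but fails at (x, y) = (3, 3) (LHS = √(6) ≈ 2.449, RHS = 2·√(3) ≈ 3.464).

Answer: Sometimes true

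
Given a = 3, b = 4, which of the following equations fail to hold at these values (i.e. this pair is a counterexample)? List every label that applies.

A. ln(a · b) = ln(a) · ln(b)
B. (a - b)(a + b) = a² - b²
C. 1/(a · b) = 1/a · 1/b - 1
A, C

Evaluating each claim at the given values:
A. LHS = ln(12) ≈ 2.485, RHS = ln(3)·ln(4) ≈ 1.523 → fails here (LHS ≠ RHS)
B. LHS = -7, RHS = -7 → holds here (LHS = RHS)
C. LHS = 1/12, RHS = -11/12 → fails here (LHS ≠ RHS)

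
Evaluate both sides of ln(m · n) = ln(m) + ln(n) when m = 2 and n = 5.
LHS = ln(2 · 5) = ln(10) ≈ 2.303
RHS = ln(2) + ln(5) ≈ 2.303

LHS = RHS: the two sides agree.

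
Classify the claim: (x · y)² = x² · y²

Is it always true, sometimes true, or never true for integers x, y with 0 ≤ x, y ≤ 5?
Always true

The identity holds for every pair in the range. For instance at (x, y) = (5, 2): both sides equal 100.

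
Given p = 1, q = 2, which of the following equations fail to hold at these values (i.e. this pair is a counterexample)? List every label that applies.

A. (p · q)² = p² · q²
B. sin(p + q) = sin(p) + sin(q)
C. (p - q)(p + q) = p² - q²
Evaluating each claim at the given values:
A. LHS = 4, RHS = 4 → holds here (LHS = RHS)
B. LHS = sin(3) ≈ 0.1411, RHS = sin(1) + sin(2) ≈ 1.751 → fails here (LHS ≠ RHS)
C. LHS = -3, RHS = -3 → holds here (LHS = RHS)

Answer: B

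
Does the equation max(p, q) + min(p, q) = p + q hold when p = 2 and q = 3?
Substituting p = 2, q = 3:

LHS = max(2, 3) + min(2, 3) = 5
RHS = 2 + 3 = 5

LHS = RHS, so the equation holds at this point.

Answer: Holds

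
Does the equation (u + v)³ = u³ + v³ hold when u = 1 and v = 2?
Fails

Substituting u = 1, v = 2:

LHS = (1 + 2)³ = 27
RHS = 1³ + 2³ = 9

LHS ≠ RHS, so the equation does not hold at this point.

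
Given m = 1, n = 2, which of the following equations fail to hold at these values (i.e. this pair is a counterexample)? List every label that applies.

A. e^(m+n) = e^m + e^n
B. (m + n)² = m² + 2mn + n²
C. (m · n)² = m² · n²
A

Evaluating each claim at the given values:
A. LHS = e^3 ≈ 20.09, RHS = e + e^2 ≈ 10.11 → fails here (LHS ≠ RHS)
B. LHS = 9, RHS = 9 → holds here (LHS = RHS)
C. LHS = 4, RHS = 4 → holds here (LHS = RHS)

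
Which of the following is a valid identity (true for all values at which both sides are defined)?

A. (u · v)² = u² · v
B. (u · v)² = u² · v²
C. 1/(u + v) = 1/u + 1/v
A: fails at (5, 8) — LHS = 1600, RHS = 200.
B: holds — e.g. at (1, 1), both sides equal 1.
C: fails at (1, 5) — LHS = 1/6, RHS = 6/5.

Answer: B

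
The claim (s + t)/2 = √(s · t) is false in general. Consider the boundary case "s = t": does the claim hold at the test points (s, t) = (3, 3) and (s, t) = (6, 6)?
Yes, holds at both test points

At (3, 3): LHS = 3, RHS = 3 → equal
At (6, 6): LHS = 6, RHS = 6 → equal

So the claim does hold at both of these boundary points, even though it is not an identity.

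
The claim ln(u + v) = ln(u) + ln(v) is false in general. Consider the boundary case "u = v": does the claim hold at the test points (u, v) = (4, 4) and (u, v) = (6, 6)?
No, fails at both test points

At (4, 4): LHS = ln(8) ≈ 2.079 ≠ RHS = 2·ln(4) ≈ 2.773
At (6, 6): LHS = ln(12) ≈ 2.485 ≠ RHS = 2·ln(6) ≈ 3.584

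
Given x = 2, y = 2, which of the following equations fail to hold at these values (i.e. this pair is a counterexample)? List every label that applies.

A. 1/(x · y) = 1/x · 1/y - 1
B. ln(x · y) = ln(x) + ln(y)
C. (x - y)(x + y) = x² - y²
Evaluating each claim at the given values:
A. LHS = 1/4, RHS = -3/4 → fails here (LHS ≠ RHS)
B. LHS = ln(4) ≈ 1.386, RHS = 2·ln(2) ≈ 1.386 → holds here (LHS = RHS)
C. LHS = 0, RHS = 0 → holds here (LHS = RHS)

Answer: A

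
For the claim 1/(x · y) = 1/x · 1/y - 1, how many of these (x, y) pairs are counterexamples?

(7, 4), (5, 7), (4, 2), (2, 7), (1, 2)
Testing each pair:
(7, 4): LHS = 1/28, RHS = -27/28 → counterexample
(5, 7): LHS = 1/35, RHS = -34/35 → counterexample
(4, 2): LHS = 1/8, RHS = -7/8 → counterexample
(2, 7): LHS = 1/14, RHS = -13/14 → counterexample
(1, 2): LHS = 1/2, RHS = -1/2 → counterexample

That makes 5 counterexamples.

Answer: 5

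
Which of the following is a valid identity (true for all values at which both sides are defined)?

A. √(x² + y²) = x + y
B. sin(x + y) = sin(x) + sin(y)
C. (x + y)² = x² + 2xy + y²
C

A: fails at (3, 7) — LHS = √(58) ≈ 7.616, RHS = 10.
B: fails at (2, 7) — LHS = sin(9) ≈ 0.4121, RHS = sin(7) + sin(2) ≈ 1.566.
C: holds — e.g. at (1, 4), both sides equal 25.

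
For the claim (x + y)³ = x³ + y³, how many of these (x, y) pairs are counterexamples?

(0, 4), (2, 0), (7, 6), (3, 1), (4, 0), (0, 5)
2

Testing each pair:
(0, 4): LHS = 64, RHS = 64 → satisfies claim
(2, 0): LHS = 8, RHS = 8 → satisfies claim
(7, 6): LHS = 2197, RHS = 559 → counterexample
(3, 1): LHS = 64, RHS = 28 → counterexample
(4, 0): LHS = 64, RHS = 64 → satisfies claim
(0, 5): LHS = 125, RHS = 125 → satisfies claim

That makes 2 counterexamples.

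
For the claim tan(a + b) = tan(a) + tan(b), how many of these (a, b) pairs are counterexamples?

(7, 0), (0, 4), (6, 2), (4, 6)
Testing each pair:
(7, 0): LHS = tan(7) ≈ 0.8714, RHS = tan(7) ≈ 0.8714 → satisfies claim
(0, 4): LHS = tan(4) ≈ 1.158, RHS = tan(4) ≈ 1.158 → satisfies claim
(6, 2): LHS = tan(8) ≈ -6.8, RHS = tan(2) + tan(6) ≈ -2.476 → counterexample
(4, 6): LHS = tan(10) ≈ 0.6484, RHS = tan(6) + tan(4) ≈ 0.8668 → counterexample

That makes 2 counterexamples.

Answer: 2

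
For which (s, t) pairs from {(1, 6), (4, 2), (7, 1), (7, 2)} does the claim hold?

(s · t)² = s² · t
Testing each pair:
(1, 6): LHS = 36, RHS = 6 → fails
(4, 2): LHS = 64, RHS = 32 → fails
(7, 1): LHS = 49, RHS = 49 → holds
(7, 2): LHS = 196, RHS = 98 → fails

1 of 4 pairs satisfies the claim.

Answer: (7, 1)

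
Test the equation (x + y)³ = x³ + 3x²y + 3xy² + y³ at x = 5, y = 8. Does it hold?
Substituting x = 5, y = 8:

LHS = (5 + 8)³ = 2197
RHS = 5³ + 3·5²·8 + 3·5·8² + 8³ = 2197

LHS = RHS, so the equation holds at this point.

Answer: Holds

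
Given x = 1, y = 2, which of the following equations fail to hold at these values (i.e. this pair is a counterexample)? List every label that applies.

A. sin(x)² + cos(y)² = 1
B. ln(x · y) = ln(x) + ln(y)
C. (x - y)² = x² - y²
A, C

Evaluating each claim at the given values:
A. LHS = cos(2)² + sin(1)² ≈ 0.8813, RHS = 1 → fails here (LHS ≠ RHS)
B. LHS = ln(2) ≈ 0.6931, RHS = ln(2) ≈ 0.6931 → holds here (LHS = RHS)
C. LHS = 1, RHS = -3 → fails here (LHS ≠ RHS)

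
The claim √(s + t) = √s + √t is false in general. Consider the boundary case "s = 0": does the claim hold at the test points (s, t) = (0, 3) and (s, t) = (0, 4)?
At (0, 3): LHS = √(3) ≈ 1.732, RHS = √(3) ≈ 1.732 → equal
At (0, 4): LHS = 2, RHS = 2 → equal

So the claim does hold at both of these boundary points, even though it is not an identity.

Answer: Yes, holds at both test points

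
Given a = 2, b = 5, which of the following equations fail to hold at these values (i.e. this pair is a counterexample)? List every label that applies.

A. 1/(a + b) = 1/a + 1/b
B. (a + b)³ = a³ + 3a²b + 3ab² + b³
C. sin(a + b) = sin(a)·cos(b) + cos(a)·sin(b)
Evaluating each claim at the given values:
A. LHS = 1/7, RHS = 7/10 → fails here (LHS ≠ RHS)
B. LHS = 343, RHS = 343 → holds here (LHS = RHS)
C. LHS = sin(7) ≈ 0.657, RHS = sin(2)·cos(5) + sin(5)·cos(2) ≈ 0.657 → holds here (LHS = RHS)

Answer: A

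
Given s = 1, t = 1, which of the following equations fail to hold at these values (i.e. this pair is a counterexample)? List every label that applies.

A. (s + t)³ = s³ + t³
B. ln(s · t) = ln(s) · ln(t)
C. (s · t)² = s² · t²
Evaluating each claim at the given values:
A. LHS = 8, RHS = 2 → fails here (LHS ≠ RHS)
B. LHS = 0, RHS = 0 → holds here (LHS = RHS)
C. LHS = 1, RHS = 1 → holds here (LHS = RHS)

Answer: A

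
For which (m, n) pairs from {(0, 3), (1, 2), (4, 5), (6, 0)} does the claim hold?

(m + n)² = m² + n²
(0, 3), (6, 0)

Testing each pair:
(0, 3): LHS = 9, RHS = 9 → holds
(1, 2): LHS = 9, RHS = 5 → fails
(4, 5): LHS = 81, RHS = 41 → fails
(6, 0): LHS = 36, RHS = 36 → holds

2 of 4 pairs satisfy the claim.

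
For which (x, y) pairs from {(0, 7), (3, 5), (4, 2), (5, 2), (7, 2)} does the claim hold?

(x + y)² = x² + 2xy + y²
Testing each pair:
(0, 7): LHS = 49, RHS = 49 → holds
(3, 5): LHS = 64, RHS = 64 → holds
(4, 2): LHS = 36, RHS = 36 → holds
(5, 2): LHS = 49, RHS = 49 → holds
(7, 2): LHS = 81, RHS = 81 → holds

Every pair satisfies the claim.

Answer: All pairs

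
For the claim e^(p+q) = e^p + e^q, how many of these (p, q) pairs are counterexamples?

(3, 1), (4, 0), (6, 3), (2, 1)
Testing each pair:
(3, 1): LHS = e^4 ≈ 54.6, RHS = e + e^3 ≈ 22.8 → counterexample
(4, 0): LHS = e^4 ≈ 54.6, RHS = 1 + e^4 ≈ 55.6 → counterexample
(6, 3): LHS = e^9 ≈ 8103, RHS = e^3 + e^6 ≈ 423.5 → counterexample
(2, 1): LHS = e^3 ≈ 20.09, RHS = e + e^2 ≈ 10.11 → counterexample

That makes 4 counterexamples.

Answer: 4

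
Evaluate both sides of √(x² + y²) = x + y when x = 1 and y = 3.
LHS = √(1² + 3²) = √(10) ≈ 3.162
RHS = 1 + 3 = 4

LHS ≠ RHS (they differ by about 0.8377), so the equation does not hold here.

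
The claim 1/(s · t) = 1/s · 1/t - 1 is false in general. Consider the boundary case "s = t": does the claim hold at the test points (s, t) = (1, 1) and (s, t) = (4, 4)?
No, fails at both test points

At (1, 1): LHS = 1 ≠ RHS = 0
At (4, 4): LHS = 1/16 ≠ RHS = -15/16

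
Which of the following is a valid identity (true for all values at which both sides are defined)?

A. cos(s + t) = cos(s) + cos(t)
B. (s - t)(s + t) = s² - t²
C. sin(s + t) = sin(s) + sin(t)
B

A: fails at (3, 4) — LHS = cos(7) ≈ 0.7539, RHS = cos(3) + cos(4) ≈ -1.644.
B: holds — e.g. at (4, 5), both sides equal -9.
C: fails at (1, 2) — LHS = sin(3) ≈ 0.1411, RHS = sin(1) + sin(2) ≈ 1.751.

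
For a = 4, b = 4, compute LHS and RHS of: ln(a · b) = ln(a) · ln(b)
LHS = ln(4 · 4) = ln(16) ≈ 2.773
RHS = ln(4) · ln(4) = ln(4)² ≈ 1.922

LHS ≠ RHS (they differ by about 0.8508), so the equation does not hold here.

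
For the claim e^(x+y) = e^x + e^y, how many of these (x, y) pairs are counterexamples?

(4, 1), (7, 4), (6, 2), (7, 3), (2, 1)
5

Testing each pair:
(4, 1): LHS = e^5 ≈ 148.4, RHS = e + e^4 ≈ 57.32 → counterexample
(7, 4): LHS = e^11 ≈ 59874.1, RHS = e^4 + e^7 ≈ 1151 → counterexample
(6, 2): LHS = e^8 ≈ 2981, RHS = e^2 + e^6 ≈ 410.8 → counterexample
(7, 3): LHS = e^10 ≈ 22026.5, RHS = e^3 + e^7 ≈ 1117 → counterexample
(2, 1): LHS = e^3 ≈ 20.09, RHS = e + e^2 ≈ 10.11 → counterexample

That makes 5 counterexamples.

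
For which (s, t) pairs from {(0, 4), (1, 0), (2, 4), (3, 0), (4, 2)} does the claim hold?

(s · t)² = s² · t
(0, 4), (1, 0), (3, 0)

Testing each pair:
(0, 4): LHS = 0, RHS = 0 → holds
(1, 0): LHS = 0, RHS = 0 → holds
(2, 4): LHS = 64, RHS = 16 → fails
(3, 0): LHS = 0, RHS = 0 → holds
(4, 2): LHS = 64, RHS = 32 → fails

3 of 5 pairs satisfy the claim.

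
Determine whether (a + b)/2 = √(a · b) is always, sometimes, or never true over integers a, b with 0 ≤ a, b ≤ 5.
Sometimes true

It holds at (a, b) = (4, 4) (both sides equal 4), but fails at (a, b) = (3, 2) (LHS = 5/2, RHS = √(6) ≈ 2.449).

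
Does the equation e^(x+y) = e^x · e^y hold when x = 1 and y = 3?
Holds

Substituting x = 1, y = 3:

LHS = e^(1+3) = e^4 ≈ 54.6
RHS = e^1 · e^3 = e^4 ≈ 54.6

LHS = RHS, so the equation holds at this point.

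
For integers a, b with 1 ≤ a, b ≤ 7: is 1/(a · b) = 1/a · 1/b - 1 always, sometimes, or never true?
Never true

The claim fails for every pair in the range. For instance at (a, b) = (3, 2): LHS = 1/6, RHS = -5/6.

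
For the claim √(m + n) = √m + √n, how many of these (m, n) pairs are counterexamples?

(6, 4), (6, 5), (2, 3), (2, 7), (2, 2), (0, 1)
Testing each pair:
(6, 4): LHS = √(10) ≈ 3.162, RHS = 2 + √(6) ≈ 4.449 → counterexample
(6, 5): LHS = √(11) ≈ 3.317, RHS = √(5) + √(6) ≈ 4.686 → counterexample
(2, 3): LHS = √(5) ≈ 2.236, RHS = √(2) + √(3) ≈ 3.146 → counterexample
(2, 7): LHS = 3, RHS = √(2) + √(7) ≈ 4.06 → counterexample
(2, 2): LHS = 2, RHS = 2·√(2) ≈ 2.828 → counterexample
(0, 1): LHS = 1, RHS = 1 → satisfies claim

That makes 5 counterexamples.

Answer: 5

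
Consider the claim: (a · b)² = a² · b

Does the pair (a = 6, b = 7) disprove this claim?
Yes

Substituting a = 6, b = 7:
LHS = (6 · 7)² = 1764
RHS = 6² · 7 = 252

Since LHS ≠ RHS, this pair disproves the claim.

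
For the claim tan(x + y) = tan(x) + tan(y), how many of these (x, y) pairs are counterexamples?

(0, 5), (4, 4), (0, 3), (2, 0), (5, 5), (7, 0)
2

Testing each pair:
(0, 5): LHS = tan(5) ≈ -3.381, RHS = tan(5) ≈ -3.381 → satisfies claim
(4, 4): LHS = tan(8) ≈ -6.8, RHS = 2·tan(4) ≈ 2.316 → counterexample
(0, 3): LHS = tan(3) ≈ -0.1425, RHS = tan(3) ≈ -0.1425 → satisfies claim
(2, 0): LHS = tan(2) ≈ -2.185, RHS = tan(2) ≈ -2.185 → satisfies claim
(5, 5): LHS = tan(10) ≈ 0.6484, RHS = 2·tan(5) ≈ -6.761 → counterexample
(7, 0): LHS = tan(7) ≈ 0.8714, RHS = tan(7) ≈ 0.8714 → satisfies claim

That makes 2 counterexamples.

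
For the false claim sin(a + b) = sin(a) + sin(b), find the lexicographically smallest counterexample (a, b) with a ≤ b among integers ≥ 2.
Substituting (2, 2) into the claim:
LHS = sin(2 + 2) = sin(4) ≈ -0.7568
RHS = sin(2) + sin(2) = 2·sin(2) ≈ 1.819

Since LHS ≠ RHS, this pair disproves the claim, and no lexicographically smaller pair (a ≤ b, integers ≥ 2) does.

For instance (8, 9) is also a counterexample (LHS = sin(17) ≈ -0.9614, RHS = sin(9) + sin(8) ≈ 1.401), but it's lexicographically larger.

Answer: (a, b) = (2, 2)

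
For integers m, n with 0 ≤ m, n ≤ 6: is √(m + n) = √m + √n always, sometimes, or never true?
Sometimes true

It holds at (m, n) = (0, 3) (both sides equal √(3) ≈ 1.732), but fails at (m, n) = (6, 6) (LHS = 2·√(3) ≈ 3.464, RHS = 2·√(6) ≈ 4.899).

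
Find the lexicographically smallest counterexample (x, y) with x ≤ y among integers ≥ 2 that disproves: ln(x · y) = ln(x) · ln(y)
(x, y) = (2, 2)

Substituting (2, 2) into the claim:
LHS = ln(2 · 2) = ln(4) ≈ 1.386
RHS = ln(2) · ln(2) = ln(2)² ≈ 0.4805

Since LHS ≠ RHS, this pair disproves the claim, and no lexicographically smaller pair (x ≤ y, integers ≥ 2) does.

For instance (3, 8) is also a counterexample (LHS = ln(24) ≈ 3.178, RHS = ln(3)·ln(8) ≈ 2.285), but it's lexicographically larger.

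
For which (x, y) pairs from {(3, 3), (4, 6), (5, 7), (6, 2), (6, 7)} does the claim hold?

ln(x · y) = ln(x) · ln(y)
Testing each pair:
(3, 3): LHS = ln(9) ≈ 2.197, RHS = ln(3)² ≈ 1.207 → fails
(4, 6): LHS = ln(24) ≈ 3.178, RHS = ln(4)·ln(6) ≈ 2.484 → fails
(5, 7): LHS = ln(35) ≈ 3.555, RHS = ln(5)·ln(7) ≈ 3.132 → fails
(6, 2): LHS = ln(12) ≈ 2.485, RHS = ln(2)·ln(6) ≈ 1.242 → fails
(6, 7): LHS = ln(42) ≈ 3.738, RHS = ln(6)·ln(7) ≈ 3.487 → fails

No pair satisfies the claim.

Answer: None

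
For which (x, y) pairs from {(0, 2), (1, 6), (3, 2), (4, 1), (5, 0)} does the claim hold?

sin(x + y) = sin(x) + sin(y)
Testing each pair:
(0, 2): LHS = sin(2) ≈ 0.9093, RHS = sin(2) ≈ 0.9093 → holds
(1, 6): LHS = sin(7) ≈ 0.657, RHS = sin(6) + sin(1) ≈ 0.5621 → fails
(3, 2): LHS = sin(5) ≈ -0.9589, RHS = sin(3) + sin(2) ≈ 1.05 → fails
(4, 1): LHS = sin(5) ≈ -0.9589, RHS = sin(4) + sin(1) ≈ 0.08467 → fails
(5, 0): LHS = sin(5) ≈ -0.9589, RHS = sin(5) ≈ -0.9589 → holds

2 of 5 pairs satisfy the claim.

Answer: (0, 2), (5, 0)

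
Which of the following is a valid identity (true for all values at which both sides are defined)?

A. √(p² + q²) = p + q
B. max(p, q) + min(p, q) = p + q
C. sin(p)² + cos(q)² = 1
B

A: fails at (4, 5) — LHS = √(41) ≈ 6.403, RHS = 9.
B: holds — e.g. at (3, 7), both sides equal 10.
C: fails at (2, 7) — LHS = cos(7)² + sin(2)² ≈ 1.395, RHS = 1.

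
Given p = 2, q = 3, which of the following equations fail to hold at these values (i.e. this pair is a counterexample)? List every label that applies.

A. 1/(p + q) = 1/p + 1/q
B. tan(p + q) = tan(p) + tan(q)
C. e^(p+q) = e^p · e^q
Evaluating each claim at the given values:
A. LHS = 1/5, RHS = 5/6 → fails here (LHS ≠ RHS)
B. LHS = tan(5) ≈ -3.381, RHS = tan(2) + tan(3) ≈ -2.328 → fails here (LHS ≠ RHS)
C. LHS = e^5 ≈ 148.4, RHS = e^5 ≈ 148.4 → holds here (LHS = RHS)

Answer: A, B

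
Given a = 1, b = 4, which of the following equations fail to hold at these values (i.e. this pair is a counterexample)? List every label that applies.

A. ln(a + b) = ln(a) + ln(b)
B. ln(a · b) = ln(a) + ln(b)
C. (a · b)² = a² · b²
Evaluating each claim at the given values:
A. LHS = ln(5) ≈ 1.609, RHS = ln(4) ≈ 1.386 → fails here (LHS ≠ RHS)
B. LHS = ln(4) ≈ 1.386, RHS = ln(4) ≈ 1.386 → holds here (LHS = RHS)
C. LHS = 16, RHS = 16 → holds here (LHS = RHS)

Answer: A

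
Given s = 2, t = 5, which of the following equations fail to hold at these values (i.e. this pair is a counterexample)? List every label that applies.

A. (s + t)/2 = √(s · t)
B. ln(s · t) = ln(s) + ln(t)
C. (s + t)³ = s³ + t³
Evaluating each claim at the given values:
A. LHS = 7/2, RHS = √(10) ≈ 3.162 → fails here (LHS ≠ RHS)
B. LHS = ln(10) ≈ 2.303, RHS = ln(2) + ln(5) ≈ 2.303 → holds here (LHS = RHS)
C. LHS = 343, RHS = 133 → fails here (LHS ≠ RHS)

Answer: A, C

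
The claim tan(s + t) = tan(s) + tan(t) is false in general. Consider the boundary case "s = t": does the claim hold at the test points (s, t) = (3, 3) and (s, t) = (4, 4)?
At (3, 3): LHS = tan(6) ≈ -0.291 ≠ RHS = 2·tan(3) ≈ -0.2851
At (4, 4): LHS = tan(8) ≈ -6.8 ≠ RHS = 2·tan(4) ≈ 2.316

Answer: No, fails at both test points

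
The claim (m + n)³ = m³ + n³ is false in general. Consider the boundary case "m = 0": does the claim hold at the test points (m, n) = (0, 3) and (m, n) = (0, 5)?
Yes, holds at both test points

At (0, 3): LHS = 27, RHS = 27 → equal
At (0, 5): LHS = 125, RHS = 125 → equal

So the claim does hold at both of these boundary points, even though it is not an identity.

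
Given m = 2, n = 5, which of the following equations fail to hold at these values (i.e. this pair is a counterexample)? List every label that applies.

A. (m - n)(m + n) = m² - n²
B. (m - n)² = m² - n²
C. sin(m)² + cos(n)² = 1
Evaluating each claim at the given values:
A. LHS = -21, RHS = -21 → holds here (LHS = RHS)
B. LHS = 9, RHS = -21 → fails here (LHS ≠ RHS)
C. LHS = cos(5)² + sin(2)² ≈ 0.9073, RHS = 1 → fails here (LHS ≠ RHS)

Answer: B, C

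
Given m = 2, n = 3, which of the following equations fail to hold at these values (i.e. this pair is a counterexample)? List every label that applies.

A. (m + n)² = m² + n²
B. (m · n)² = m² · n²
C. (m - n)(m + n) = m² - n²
Evaluating each claim at the given values:
A. LHS = 25, RHS = 13 → fails here (LHS ≠ RHS)
B. LHS = 36, RHS = 36 → holds here (LHS = RHS)
C. LHS = -5, RHS = -5 → holds here (LHS = RHS)

Answer: A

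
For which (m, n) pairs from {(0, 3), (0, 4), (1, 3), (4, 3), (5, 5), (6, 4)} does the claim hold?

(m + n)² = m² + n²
(0, 3), (0, 4)

Testing each pair:
(0, 3): LHS = 9, RHS = 9 → holds
(0, 4): LHS = 16, RHS = 16 → holds
(1, 3): LHS = 16, RHS = 10 → fails
(4, 3): LHS = 49, RHS = 25 → fails
(5, 5): LHS = 100, RHS = 50 → fails
(6, 4): LHS = 100, RHS = 52 → fails

2 of 6 pairs satisfy the claim.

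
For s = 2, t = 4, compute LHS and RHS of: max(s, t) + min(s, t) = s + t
LHS = max(2, 4) + min(2, 4) = 6
RHS = 2 + 4 = 6

LHS = RHS: the two sides agree.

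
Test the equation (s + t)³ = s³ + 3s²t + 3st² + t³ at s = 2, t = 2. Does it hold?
Holds

Substituting s = 2, t = 2:

LHS = (2 + 2)³ = 64
RHS = 2³ + 3·2²·2 + 3·2·2² + 2³ = 64

LHS = RHS, so the equation holds at this point.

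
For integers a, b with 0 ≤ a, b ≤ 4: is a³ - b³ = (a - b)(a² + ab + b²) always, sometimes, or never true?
Always true

The identity holds for every pair in the range. For instance at (a, b) = (4, 4): both sides equal 0.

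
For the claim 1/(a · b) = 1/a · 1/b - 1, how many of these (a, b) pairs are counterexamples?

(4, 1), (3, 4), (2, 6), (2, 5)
4

Testing each pair:
(4, 1): LHS = 1/4, RHS = -3/4 → counterexample
(3, 4): LHS = 1/12, RHS = -11/12 → counterexample
(2, 6): LHS = 1/12, RHS = -11/12 → counterexample
(2, 5): LHS = 1/10, RHS = -9/10 → counterexample

That makes 4 counterexamples.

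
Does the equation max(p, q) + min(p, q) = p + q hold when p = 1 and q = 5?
Substituting p = 1, q = 5:

LHS = max(1, 5) + min(1, 5) = 6
RHS = 1 + 5 = 6

LHS = RHS, so the equation holds at this point.

Answer: Holds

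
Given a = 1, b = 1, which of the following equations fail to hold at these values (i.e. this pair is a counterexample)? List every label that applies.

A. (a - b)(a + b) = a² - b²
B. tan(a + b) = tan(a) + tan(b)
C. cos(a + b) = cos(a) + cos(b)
Evaluating each claim at the given values:
A. LHS = 0, RHS = 0 → holds here (LHS = RHS)
B. LHS = tan(2) ≈ -2.185, RHS = 2·tan(1) ≈ 3.115 → fails here (LHS ≠ RHS)
C. LHS = cos(2) ≈ -0.4161, RHS = 2·cos(1) ≈ 1.081 → fails here (LHS ≠ RHS)

Answer: B, C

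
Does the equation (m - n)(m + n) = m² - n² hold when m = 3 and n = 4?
Holds

Substituting m = 3, n = 4:

LHS = (3 - 4)(3 + 4) = -7
RHS = 3² - 4² = -7

LHS = RHS, so the equation holds at this point.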